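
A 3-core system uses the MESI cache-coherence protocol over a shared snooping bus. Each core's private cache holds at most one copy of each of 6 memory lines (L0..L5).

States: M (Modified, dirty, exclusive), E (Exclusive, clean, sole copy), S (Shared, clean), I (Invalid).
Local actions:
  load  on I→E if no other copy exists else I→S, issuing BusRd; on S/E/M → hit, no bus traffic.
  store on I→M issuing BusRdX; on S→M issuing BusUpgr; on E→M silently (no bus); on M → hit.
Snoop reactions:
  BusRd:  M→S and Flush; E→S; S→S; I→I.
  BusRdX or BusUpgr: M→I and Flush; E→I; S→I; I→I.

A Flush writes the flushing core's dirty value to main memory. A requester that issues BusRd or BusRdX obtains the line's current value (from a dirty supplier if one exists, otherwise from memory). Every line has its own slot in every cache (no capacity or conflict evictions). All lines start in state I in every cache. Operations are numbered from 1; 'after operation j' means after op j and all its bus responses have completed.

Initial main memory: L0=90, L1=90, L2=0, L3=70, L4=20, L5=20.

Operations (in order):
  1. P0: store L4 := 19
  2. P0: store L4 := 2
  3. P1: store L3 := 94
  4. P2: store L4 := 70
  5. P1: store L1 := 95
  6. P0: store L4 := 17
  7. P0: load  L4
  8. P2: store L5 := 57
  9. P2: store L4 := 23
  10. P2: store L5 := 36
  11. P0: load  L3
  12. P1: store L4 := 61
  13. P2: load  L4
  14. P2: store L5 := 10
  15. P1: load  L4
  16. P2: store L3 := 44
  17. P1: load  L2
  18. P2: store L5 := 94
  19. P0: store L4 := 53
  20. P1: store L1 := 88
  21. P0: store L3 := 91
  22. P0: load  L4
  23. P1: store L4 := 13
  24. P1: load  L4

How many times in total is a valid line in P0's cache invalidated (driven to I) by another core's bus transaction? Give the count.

invalidations = 4

  op1 P0: store L4 := 19 → M/I/I on L4; bus BusRdX; mem=20
  op2 P0: store L4 := 2 → M/I/I on L4; bus (none); mem=20
  op3 P1: store L3 := 94 → I/M/I on L3; bus BusRdX; mem=70
  op4 P2: store L4 := 70 → I/I/M on L4; bus BusRdX Flush; mem=2
  op5 P1: store L1 := 95 → I/M/I on L1; bus BusRdX; mem=90
  op6 P0: store L4 := 17 → M/I/I on L4; bus BusRdX Flush; mem=70
  op7 P0: load  L4 → M/I/I on L4; bus (none); mem=70
  op8 P2: store L5 := 57 → I/I/M on L5; bus BusRdX; mem=20
  op9 P2: store L4 := 23 → I/I/M on L4; bus BusRdX Flush; mem=17
  op10 P2: store L5 := 36 → I/I/M on L5; bus (none); mem=20
  op11 P0: load  L3 → S/S/I on L3; bus BusRd Flush; mem=94
  op12 P1: store L4 := 61 → I/M/I on L4; bus BusRdX Flush; mem=23
  op13 P2: load  L4 → I/S/S on L4; bus BusRd Flush; mem=61
  op14 P2: store L5 := 10 → I/I/M on L5; bus (none); mem=20
  op15 P1: load  L4 → I/S/S on L4; bus (none); mem=61
  op16 P2: store L3 := 44 → I/I/M on L3; bus BusRdX; mem=94
  op17 P1: load  L2 → I/E/I on L2; bus BusRd; mem=0
  op18 P2: store L5 := 94 → I/I/M on L5; bus (none); mem=20
  op19 P0: store L4 := 53 → M/I/I on L4; bus BusRdX; mem=61
  op20 P1: store L1 := 88 → I/M/I on L1; bus (none); mem=90
  op21 P0: store L3 := 91 → M/I/I on L3; bus BusRdX Flush; mem=44
  op22 P0: load  L4 → M/I/I on L4; bus (none); mem=61
  op23 P1: store L4 := 13 → I/M/I on L4; bus BusRdX Flush; mem=53
  op24 P1: load  L4 → I/M/I on L4; bus (none); mem=53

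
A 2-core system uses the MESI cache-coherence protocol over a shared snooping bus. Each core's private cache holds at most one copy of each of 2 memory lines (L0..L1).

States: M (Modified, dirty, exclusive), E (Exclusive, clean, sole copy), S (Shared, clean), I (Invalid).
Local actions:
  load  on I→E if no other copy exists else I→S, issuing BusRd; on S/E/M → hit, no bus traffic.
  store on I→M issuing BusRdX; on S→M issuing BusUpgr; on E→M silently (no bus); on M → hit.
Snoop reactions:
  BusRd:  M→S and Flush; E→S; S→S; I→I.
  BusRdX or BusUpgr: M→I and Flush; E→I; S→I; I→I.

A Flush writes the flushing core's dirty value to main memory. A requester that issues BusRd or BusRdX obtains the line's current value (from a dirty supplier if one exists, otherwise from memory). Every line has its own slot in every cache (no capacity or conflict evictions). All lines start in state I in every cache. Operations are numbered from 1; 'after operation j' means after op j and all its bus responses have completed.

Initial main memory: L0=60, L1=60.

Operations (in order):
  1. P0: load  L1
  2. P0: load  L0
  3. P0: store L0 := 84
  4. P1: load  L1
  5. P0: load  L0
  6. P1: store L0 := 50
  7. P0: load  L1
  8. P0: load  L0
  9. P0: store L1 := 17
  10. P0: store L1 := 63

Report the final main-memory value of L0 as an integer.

[1] P0: load  L1 | P0:E(60), P1:I | bus: BusRd
[2] P0: load  L0 | P0:E(60), P1:I | bus: BusRd
[3] P0: store L0 := 84 | P0:M(84), P1:I | bus: none
[4] P1: load  L1 | P0:S(60), P1:S(60) | bus: BusRd
[5] P0: load  L0 | P0:M(84), P1:I | bus: none
[6] P1: store L0 := 50 | P0:I, P1:M(50) | bus: BusRdX,Flush
[7] P0: load  L1 | P0:S(60), P1:S(60) | bus: none
[8] P0: load  L0 | P0:S(50), P1:S(50) | bus: BusRd,Flush
[9] P0: store L1 := 17 | P0:M(17), P1:I | bus: BusUpgr
[10] P0: store L1 := 63 | P0:M(63), P1:I | bus: none

memory[L0] = 50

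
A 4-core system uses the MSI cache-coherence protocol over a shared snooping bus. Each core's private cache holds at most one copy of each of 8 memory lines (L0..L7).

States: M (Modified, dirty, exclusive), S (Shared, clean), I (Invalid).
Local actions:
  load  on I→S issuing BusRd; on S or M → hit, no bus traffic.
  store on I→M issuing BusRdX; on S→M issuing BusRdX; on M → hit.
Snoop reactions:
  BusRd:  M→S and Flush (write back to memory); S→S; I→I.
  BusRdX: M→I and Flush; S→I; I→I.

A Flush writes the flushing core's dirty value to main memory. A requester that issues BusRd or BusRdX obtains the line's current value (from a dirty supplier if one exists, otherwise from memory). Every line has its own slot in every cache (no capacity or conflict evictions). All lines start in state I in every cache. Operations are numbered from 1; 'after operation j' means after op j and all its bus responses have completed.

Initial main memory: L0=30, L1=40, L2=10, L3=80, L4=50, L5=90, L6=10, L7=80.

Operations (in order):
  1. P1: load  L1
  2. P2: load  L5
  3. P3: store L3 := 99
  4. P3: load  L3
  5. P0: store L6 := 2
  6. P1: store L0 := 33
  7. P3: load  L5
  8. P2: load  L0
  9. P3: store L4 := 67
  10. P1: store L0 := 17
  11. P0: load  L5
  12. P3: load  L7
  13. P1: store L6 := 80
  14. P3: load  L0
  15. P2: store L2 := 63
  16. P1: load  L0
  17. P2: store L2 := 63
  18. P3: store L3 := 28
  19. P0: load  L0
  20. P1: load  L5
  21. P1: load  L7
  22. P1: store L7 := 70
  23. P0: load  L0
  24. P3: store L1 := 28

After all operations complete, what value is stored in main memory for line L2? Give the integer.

memory[L2] = 10

  op1 P1: load  L1 → I/S/I/I on L1; bus BusRd; mem=40
  op2 P2: load  L5 → I/I/S/I on L5; bus BusRd; mem=90
  op3 P3: store L3 := 99 → I/I/I/M on L3; bus BusRdX; mem=80
  op4 P3: load  L3 → I/I/I/M on L3; bus (none); mem=80
  op5 P0: store L6 := 2 → M/I/I/I on L6; bus BusRdX; mem=10
  op6 P1: store L0 := 33 → I/M/I/I on L0; bus BusRdX; mem=30
  op7 P3: load  L5 → I/I/S/S on L5; bus BusRd; mem=90
  op8 P2: load  L0 → I/S/S/I on L0; bus BusRd Flush; mem=33
  op9 P3: store L4 := 67 → I/I/I/M on L4; bus BusRdX; mem=50
  op10 P1: store L0 := 17 → I/M/I/I on L0; bus BusRdX; mem=33
  op11 P0: load  L5 → S/I/S/S on L5; bus BusRd; mem=90
  op12 P3: load  L7 → I/I/I/S on L7; bus BusRd; mem=80
  op13 P1: store L6 := 80 → I/M/I/I on L6; bus BusRdX Flush; mem=2
  op14 P3: load  L0 → I/S/I/S on L0; bus BusRd Flush; mem=17
  op15 P2: store L2 := 63 → I/I/M/I on L2; bus BusRdX; mem=10
  op16 P1: load  L0 → I/S/I/S on L0; bus (none); mem=17
  op17 P2: store L2 := 63 → I/I/M/I on L2; bus (none); mem=10
  op18 P3: store L3 := 28 → I/I/I/M on L3; bus (none); mem=80
  op19 P0: load  L0 → S/S/I/S on L0; bus BusRd; mem=17
  op20 P1: load  L5 → S/S/S/S on L5; bus BusRd; mem=90
  op21 P1: load  L7 → I/S/I/S on L7; bus BusRd; mem=80
  op22 P1: store L7 := 70 → I/M/I/I on L7; bus BusRdX; mem=80
  op23 P0: load  L0 → S/S/I/S on L0; bus (none); mem=17
  op24 P3: store L1 := 28 → I/I/I/M on L1; bus BusRdX; mem=40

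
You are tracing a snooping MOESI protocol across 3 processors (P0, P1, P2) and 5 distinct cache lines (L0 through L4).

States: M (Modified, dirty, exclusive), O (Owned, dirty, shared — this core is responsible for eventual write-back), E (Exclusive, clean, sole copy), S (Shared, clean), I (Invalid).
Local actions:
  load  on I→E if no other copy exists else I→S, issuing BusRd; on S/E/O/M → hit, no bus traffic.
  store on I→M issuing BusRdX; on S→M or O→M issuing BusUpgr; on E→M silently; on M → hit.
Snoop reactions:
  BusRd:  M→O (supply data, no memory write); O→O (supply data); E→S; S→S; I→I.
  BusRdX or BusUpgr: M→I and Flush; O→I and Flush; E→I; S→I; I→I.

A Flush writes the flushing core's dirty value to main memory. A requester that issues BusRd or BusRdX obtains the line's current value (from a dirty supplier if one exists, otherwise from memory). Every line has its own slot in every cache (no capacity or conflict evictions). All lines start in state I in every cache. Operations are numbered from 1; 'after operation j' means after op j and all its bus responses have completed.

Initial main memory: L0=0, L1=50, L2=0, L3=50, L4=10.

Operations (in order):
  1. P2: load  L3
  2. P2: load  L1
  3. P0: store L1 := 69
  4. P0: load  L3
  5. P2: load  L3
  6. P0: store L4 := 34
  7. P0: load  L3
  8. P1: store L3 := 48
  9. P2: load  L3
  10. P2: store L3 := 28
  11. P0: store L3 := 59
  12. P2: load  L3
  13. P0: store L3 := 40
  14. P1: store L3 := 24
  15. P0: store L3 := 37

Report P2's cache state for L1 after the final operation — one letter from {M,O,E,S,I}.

state = I

[1] P2: load  L3 | P0:I, P1:I, P2:E(50) | bus: BusRd
[2] P2: load  L1 | P0:I, P1:I, P2:E(50) | bus: BusRd
[3] P0: store L1 := 69 | P0:M(69), P1:I, P2:I | bus: BusRdX
[4] P0: load  L3 | P0:S(50), P1:I, P2:S(50) | bus: BusRd
[5] P2: load  L3 | P0:S(50), P1:I, P2:S(50) | bus: none
[6] P0: store L4 := 34 | P0:M(34), P1:I, P2:I | bus: BusRdX
[7] P0: load  L3 | P0:S(50), P1:I, P2:S(50) | bus: none
[8] P1: store L3 := 48 | P0:I, P1:M(48), P2:I | bus: BusRdX
[9] P2: load  L3 | P0:I, P1:O(48), P2:S(48) | bus: BusRd
[10] P2: store L3 := 28 | P0:I, P1:I, P2:M(28) | bus: BusUpgr,Flush
[11] P0: store L3 := 59 | P0:M(59), P1:I, P2:I | bus: BusRdX,Flush
[12] P2: load  L3 | P0:O(59), P1:I, P2:S(59) | bus: BusRd
[13] P0: store L3 := 40 | P0:M(40), P1:I, P2:I | bus: BusUpgr
[14] P1: store L3 := 24 | P0:I, P1:M(24), P2:I | bus: BusRdX,Flush
[15] P0: store L3 := 37 | P0:M(37), P1:I, P2:I | bus: BusRdX,Flush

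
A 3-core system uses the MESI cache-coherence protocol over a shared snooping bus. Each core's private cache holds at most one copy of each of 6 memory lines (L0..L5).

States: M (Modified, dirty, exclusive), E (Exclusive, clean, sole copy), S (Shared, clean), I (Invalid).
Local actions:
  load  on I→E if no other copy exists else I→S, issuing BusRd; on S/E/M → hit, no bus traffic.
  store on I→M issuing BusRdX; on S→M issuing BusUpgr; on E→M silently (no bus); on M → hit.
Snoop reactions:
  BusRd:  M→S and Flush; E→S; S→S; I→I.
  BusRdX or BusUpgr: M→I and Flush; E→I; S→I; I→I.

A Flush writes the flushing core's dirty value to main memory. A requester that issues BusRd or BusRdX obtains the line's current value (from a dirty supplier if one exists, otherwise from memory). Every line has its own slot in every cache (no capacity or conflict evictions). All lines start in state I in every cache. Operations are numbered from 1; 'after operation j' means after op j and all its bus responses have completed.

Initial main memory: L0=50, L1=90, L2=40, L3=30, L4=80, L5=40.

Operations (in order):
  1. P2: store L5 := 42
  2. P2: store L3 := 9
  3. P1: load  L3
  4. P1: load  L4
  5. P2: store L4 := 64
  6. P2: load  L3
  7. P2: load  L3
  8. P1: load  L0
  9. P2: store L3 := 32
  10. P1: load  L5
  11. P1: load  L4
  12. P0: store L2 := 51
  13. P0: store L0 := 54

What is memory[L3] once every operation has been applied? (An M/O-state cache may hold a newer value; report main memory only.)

memory[L3] = 9

1. P2: store L5 := 42  bus=[BusRdX]  L5: P0=I P1=I P2=M  mem[L5]=40
2. P2: store L3 := 9  bus=[BusRdX]  L3: P0=I P1=I P2=M  mem[L3]=30
3. P1: load  L3  bus=[BusRd,Flush]  L3: P0=I P1=S P2=S  mem[L3]=9
4. P1: load  L4  bus=[BusRd]  L4: P0=I P1=E P2=I  mem[L4]=80
5. P2: store L4 := 64  bus=[BusRdX]  L4: P0=I P1=I P2=M  mem[L4]=80
6. P2: load  L3  bus=[-]  L3: P0=I P1=S P2=S  mem[L3]=9
7. P2: load  L3  bus=[-]  L3: P0=I P1=S P2=S  mem[L3]=9
8. P1: load  L0  bus=[BusRd]  L0: P0=I P1=E P2=I  mem[L0]=50
9. P2: store L3 := 32  bus=[BusUpgr]  L3: P0=I P1=I P2=M  mem[L3]=9
10. P1: load  L5  bus=[BusRd,Flush]  L5: P0=I P1=S P2=S  mem[L5]=42
11. P1: load  L4  bus=[BusRd,Flush]  L4: P0=I P1=S P2=S  mem[L4]=64
12. P0: store L2 := 51  bus=[BusRdX]  L2: P0=M P1=I P2=I  mem[L2]=40
13. P0: store L0 := 54  bus=[BusRdX]  L0: P0=M P1=I P2=I  mem[L0]=50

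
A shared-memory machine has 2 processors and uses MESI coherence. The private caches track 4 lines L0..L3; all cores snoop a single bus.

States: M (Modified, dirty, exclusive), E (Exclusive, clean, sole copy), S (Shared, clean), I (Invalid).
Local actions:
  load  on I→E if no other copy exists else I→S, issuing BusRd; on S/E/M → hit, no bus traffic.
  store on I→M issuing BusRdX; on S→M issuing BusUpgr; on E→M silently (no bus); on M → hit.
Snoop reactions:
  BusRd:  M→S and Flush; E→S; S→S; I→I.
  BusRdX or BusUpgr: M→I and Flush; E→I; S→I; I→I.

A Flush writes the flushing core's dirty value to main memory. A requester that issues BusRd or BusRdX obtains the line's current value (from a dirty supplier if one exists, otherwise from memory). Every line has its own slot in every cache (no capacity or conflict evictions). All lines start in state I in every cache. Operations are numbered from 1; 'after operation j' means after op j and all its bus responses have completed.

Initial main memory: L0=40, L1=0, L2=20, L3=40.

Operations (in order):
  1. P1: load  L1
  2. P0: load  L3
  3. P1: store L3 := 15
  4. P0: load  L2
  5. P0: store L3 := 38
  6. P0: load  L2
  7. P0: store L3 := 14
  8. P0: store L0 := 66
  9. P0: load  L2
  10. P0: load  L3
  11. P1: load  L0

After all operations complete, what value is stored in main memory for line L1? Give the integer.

memory[L1] = 0

  op1 P1: load  L1 → I/E on L1; bus BusRd; mem=0
  op2 P0: load  L3 → E/I on L3; bus BusRd; mem=40
  op3 P1: store L3 := 15 → I/M on L3; bus BusRdX; mem=40
  op4 P0: load  L2 → E/I on L2; bus BusRd; mem=20
  op5 P0: store L3 := 38 → M/I on L3; bus BusRdX Flush; mem=15
  op6 P0: load  L2 → E/I on L2; bus (none); mem=20
  op7 P0: store L3 := 14 → M/I on L3; bus (none); mem=15
  op8 P0: store L0 := 66 → M/I on L0; bus BusRdX; mem=40
  op9 P0: load  L2 → E/I on L2; bus (none); mem=20
  op10 P0: load  L3 → M/I on L3; bus (none); mem=15
  op11 P1: load  L0 → S/S on L0; bus BusRd Flush; mem=66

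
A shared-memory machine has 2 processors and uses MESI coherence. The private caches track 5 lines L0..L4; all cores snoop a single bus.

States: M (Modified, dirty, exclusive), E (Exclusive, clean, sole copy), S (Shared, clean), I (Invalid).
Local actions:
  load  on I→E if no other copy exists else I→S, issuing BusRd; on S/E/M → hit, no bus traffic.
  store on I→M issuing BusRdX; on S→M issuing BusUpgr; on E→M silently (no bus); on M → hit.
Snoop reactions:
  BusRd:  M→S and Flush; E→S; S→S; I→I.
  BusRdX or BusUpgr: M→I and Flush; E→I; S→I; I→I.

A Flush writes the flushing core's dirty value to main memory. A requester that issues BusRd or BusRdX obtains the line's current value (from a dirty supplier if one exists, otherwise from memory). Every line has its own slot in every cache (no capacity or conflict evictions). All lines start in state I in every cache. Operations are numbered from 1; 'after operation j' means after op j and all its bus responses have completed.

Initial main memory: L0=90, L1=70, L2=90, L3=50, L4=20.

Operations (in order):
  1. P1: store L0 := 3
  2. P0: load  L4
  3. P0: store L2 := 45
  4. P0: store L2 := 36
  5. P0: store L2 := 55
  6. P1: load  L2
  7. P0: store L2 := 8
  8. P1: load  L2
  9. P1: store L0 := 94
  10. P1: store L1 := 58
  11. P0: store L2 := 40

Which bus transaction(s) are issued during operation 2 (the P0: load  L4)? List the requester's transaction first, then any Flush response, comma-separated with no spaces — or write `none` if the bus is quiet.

bus = BusRd

step 1: P1: store L0 := 3  ⟶  IM  (L0)  txn=BusRdX  M[L0]=90
step 2: P0: load  L4  ⟶  EI  (L4)  txn=BusRd  M[L4]=20
step 3: P0: store L2 := 45  ⟶  MI  (L2)  txn=BusRdX  M[L2]=90
step 4: P0: store L2 := 36  ⟶  MI  (L2)  txn=∅  M[L2]=90
step 5: P0: store L2 := 55  ⟶  MI  (L2)  txn=∅  M[L2]=90
step 6: P1: load  L2  ⟶  SS  (L2)  txn=BusRd+Flush  M[L2]=55
step 7: P0: store L2 := 8  ⟶  MI  (L2)  txn=BusUpgr  M[L2]=55
step 8: P1: load  L2  ⟶  SS  (L2)  txn=BusRd+Flush  M[L2]=8
step 9: P1: store L0 := 94  ⟶  IM  (L0)  txn=∅  M[L0]=90
step 10: P1: store L1 := 58  ⟶  IM  (L1)  txn=BusRdX  M[L1]=70
step 11: P0: store L2 := 40  ⟶  MI  (L2)  txn=BusUpgr  M[L2]=8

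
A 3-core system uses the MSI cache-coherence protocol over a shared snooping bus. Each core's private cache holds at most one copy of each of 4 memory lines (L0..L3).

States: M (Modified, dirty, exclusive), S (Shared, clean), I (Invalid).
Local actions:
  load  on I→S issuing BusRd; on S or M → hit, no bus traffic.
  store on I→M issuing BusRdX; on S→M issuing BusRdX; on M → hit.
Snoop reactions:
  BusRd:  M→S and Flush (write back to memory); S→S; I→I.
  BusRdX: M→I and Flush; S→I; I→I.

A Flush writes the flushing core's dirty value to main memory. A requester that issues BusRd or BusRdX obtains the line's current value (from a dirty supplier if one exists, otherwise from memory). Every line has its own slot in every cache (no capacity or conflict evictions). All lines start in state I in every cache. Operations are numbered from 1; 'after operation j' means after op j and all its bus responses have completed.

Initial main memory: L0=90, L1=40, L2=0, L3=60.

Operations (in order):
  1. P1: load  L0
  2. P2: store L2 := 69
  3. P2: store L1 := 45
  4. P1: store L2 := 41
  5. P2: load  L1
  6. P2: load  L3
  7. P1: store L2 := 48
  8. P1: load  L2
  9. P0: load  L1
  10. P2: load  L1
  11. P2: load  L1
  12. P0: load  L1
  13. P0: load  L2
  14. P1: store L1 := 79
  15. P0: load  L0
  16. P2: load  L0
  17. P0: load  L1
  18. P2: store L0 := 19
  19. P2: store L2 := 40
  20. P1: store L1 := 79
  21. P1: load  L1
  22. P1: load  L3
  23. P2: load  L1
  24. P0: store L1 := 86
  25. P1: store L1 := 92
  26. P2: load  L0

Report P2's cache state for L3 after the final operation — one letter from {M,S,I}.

state = S

  op1 P1: load  L0 → I/S/I on L0; bus BusRd; mem=90
  op2 P2: store L2 := 69 → I/I/M on L2; bus BusRdX; mem=0
  op3 P2: store L1 := 45 → I/I/M on L1; bus BusRdX; mem=40
  op4 P1: store L2 := 41 → I/M/I on L2; bus BusRdX Flush; mem=69
  op5 P2: load  L1 → I/I/M on L1; bus (none); mem=40
  op6 P2: load  L3 → I/I/S on L3; bus BusRd; mem=60
  op7 P1: store L2 := 48 → I/M/I on L2; bus (none); mem=69
  op8 P1: load  L2 → I/M/I on L2; bus (none); mem=69
  op9 P0: load  L1 → S/I/S on L1; bus BusRd Flush; mem=45
  op10 P2: load  L1 → S/I/S on L1; bus (none); mem=45
  op11 P2: load  L1 → S/I/S on L1; bus (none); mem=45
  op12 P0: load  L1 → S/I/S on L1; bus (none); mem=45
  op13 P0: load  L2 → S/S/I on L2; bus BusRd Flush; mem=48
  op14 P1: store L1 := 79 → I/M/I on L1; bus BusRdX; mem=45
  op15 P0: load  L0 → S/S/I on L0; bus BusRd; mem=90
  op16 P2: load  L0 → S/S/S on L0; bus BusRd; mem=90
  op17 P0: load  L1 → S/S/I on L1; bus BusRd Flush; mem=79
  op18 P2: store L0 := 19 → I/I/M on L0; bus BusRdX; mem=90
  op19 P2: store L2 := 40 → I/I/M on L2; bus BusRdX; mem=48
  op20 P1: store L1 := 79 → I/M/I on L1; bus BusRdX; mem=79
  op21 P1: load  L1 → I/M/I on L1; bus (none); mem=79
  op22 P1: load  L3 → I/S/S on L3; bus BusRd; mem=60
  op23 P2: load  L1 → I/S/S on L1; bus BusRd Flush; mem=79
  op24 P0: store L1 := 86 → M/I/I on L1; bus BusRdX; mem=79
  op25 P1: store L1 := 92 → I/M/I on L1; bus BusRdX Flush; mem=86
  op26 P2: load  L0 → I/I/M on L0; bus (none); mem=90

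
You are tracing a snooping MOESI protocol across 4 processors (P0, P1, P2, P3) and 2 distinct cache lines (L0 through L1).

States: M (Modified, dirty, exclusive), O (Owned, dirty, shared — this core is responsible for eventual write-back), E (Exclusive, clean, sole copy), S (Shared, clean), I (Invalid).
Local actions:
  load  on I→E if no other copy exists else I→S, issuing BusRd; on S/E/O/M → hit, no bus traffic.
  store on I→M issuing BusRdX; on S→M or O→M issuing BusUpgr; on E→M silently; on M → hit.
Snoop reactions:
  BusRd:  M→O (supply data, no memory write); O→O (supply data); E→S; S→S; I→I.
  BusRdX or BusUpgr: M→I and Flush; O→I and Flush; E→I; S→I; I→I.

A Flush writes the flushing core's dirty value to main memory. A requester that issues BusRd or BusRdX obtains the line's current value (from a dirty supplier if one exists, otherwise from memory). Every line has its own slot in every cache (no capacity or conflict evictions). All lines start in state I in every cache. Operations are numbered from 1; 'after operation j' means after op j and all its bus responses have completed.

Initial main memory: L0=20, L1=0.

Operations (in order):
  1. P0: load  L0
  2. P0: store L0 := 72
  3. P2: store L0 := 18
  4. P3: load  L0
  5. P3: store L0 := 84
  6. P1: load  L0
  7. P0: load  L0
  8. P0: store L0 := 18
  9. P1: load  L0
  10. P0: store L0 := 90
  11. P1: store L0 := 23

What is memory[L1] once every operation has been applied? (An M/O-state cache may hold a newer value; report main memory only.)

1. P0: load  L0  bus=[BusRd]  L0: P0=E P1=I P2=I P3=I  mem[L0]=20
2. P0: store L0 := 72  bus=[-]  L0: P0=M P1=I P2=I P3=I  mem[L0]=20
3. P2: store L0 := 18  bus=[BusRdX,Flush]  L0: P0=I P1=I P2=M P3=I  mem[L0]=72
4. P3: load  L0  bus=[BusRd]  L0: P0=I P1=I P2=O P3=S  mem[L0]=72
5. P3: store L0 := 84  bus=[BusUpgr,Flush]  L0: P0=I P1=I P2=I P3=M  mem[L0]=18
6. P1: load  L0  bus=[BusRd]  L0: P0=I P1=S P2=I P3=O  mem[L0]=18
7. P0: load  L0  bus=[BusRd]  L0: P0=S P1=S P2=I P3=O  mem[L0]=18
8. P0: store L0 := 18  bus=[BusUpgr,Flush]  L0: P0=M P1=I P2=I P3=I  mem[L0]=84
9. P1: load  L0  bus=[BusRd]  L0: P0=O P1=S P2=I P3=I  mem[L0]=84
10. P0: store L0 := 90  bus=[BusUpgr]  L0: P0=M P1=I P2=I P3=I  mem[L0]=84
11. P1: store L0 := 23  bus=[BusRdX,Flush]  L0: P0=I P1=M P2=I P3=I  mem[L0]=90

memory[L1] = 0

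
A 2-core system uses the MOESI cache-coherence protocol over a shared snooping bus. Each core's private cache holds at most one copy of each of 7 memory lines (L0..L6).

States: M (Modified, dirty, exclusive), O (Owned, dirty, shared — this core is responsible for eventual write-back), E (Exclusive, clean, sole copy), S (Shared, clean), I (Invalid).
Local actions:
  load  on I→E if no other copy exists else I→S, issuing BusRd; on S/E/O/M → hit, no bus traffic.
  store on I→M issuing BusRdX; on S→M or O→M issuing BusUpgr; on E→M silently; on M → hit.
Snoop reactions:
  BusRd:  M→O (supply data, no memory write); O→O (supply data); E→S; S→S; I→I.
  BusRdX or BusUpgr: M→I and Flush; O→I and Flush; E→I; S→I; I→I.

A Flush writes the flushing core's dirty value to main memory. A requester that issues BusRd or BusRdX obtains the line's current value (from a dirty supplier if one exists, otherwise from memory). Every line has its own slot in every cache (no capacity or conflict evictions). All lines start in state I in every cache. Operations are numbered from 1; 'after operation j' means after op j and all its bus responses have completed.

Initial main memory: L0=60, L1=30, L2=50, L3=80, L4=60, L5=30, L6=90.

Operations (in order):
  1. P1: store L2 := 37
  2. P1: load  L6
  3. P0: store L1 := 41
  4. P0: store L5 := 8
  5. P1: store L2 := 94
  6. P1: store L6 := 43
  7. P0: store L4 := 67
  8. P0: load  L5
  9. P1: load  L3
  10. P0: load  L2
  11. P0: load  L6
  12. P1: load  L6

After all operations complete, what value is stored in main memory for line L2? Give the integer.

1. P1: store L2 := 37  bus=[BusRdX]  L2: P0=I P1=M  mem[L2]=50
2. P1: load  L6  bus=[BusRd]  L6: P0=I P1=E  mem[L6]=90
3. P0: store L1 := 41  bus=[BusRdX]  L1: P0=M P1=I  mem[L1]=30
4. P0: store L5 := 8  bus=[BusRdX]  L5: P0=M P1=I  mem[L5]=30
5. P1: store L2 := 94  bus=[-]  L2: P0=I P1=M  mem[L2]=50
6. P1: store L6 := 43  bus=[-]  L6: P0=I P1=M  mem[L6]=90
7. P0: store L4 := 67  bus=[BusRdX]  L4: P0=M P1=I  mem[L4]=60
8. P0: load  L5  bus=[-]  L5: P0=M P1=I  mem[L5]=30
9. P1: load  L3  bus=[BusRd]  L3: P0=I P1=E  mem[L3]=80
10. P0: load  L2  bus=[BusRd]  L2: P0=S P1=O  mem[L2]=50
11. P0: load  L6  bus=[BusRd]  L6: P0=S P1=O  mem[L6]=90
12. P1: load  L6  bus=[-]  L6: P0=S P1=O  mem[L6]=90

memory[L2] = 50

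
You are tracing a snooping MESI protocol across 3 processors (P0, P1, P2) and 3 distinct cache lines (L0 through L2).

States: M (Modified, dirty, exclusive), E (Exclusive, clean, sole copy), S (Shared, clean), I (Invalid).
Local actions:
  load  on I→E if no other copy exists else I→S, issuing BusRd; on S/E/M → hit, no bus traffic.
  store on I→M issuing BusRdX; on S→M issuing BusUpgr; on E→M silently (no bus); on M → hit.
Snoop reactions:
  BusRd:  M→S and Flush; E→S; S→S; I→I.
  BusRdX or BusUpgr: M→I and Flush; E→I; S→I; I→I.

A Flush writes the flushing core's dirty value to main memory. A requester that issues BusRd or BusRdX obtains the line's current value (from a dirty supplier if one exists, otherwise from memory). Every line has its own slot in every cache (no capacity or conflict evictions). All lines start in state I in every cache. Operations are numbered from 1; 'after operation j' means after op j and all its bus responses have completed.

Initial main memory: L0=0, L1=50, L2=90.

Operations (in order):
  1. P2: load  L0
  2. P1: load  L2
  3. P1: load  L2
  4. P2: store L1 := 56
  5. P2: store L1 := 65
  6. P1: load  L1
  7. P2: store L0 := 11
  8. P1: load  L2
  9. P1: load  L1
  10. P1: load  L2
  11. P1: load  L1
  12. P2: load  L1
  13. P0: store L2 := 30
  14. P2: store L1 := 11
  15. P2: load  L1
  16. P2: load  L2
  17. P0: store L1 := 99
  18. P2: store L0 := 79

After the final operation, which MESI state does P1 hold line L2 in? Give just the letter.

state = I

  op1 P2: load  L0 → I/I/E on L0; bus BusRd; mem=0
  op2 P1: load  L2 → I/E/I on L2; bus BusRd; mem=90
  op3 P1: load  L2 → I/E/I on L2; bus (none); mem=90
  op4 P2: store L1 := 56 → I/I/M on L1; bus BusRdX; mem=50
  op5 P2: store L1 := 65 → I/I/M on L1; bus (none); mem=50
  op6 P1: load  L1 → I/S/S on L1; bus BusRd Flush; mem=65
  op7 P2: store L0 := 11 → I/I/M on L0; bus (none); mem=0
  op8 P1: load  L2 → I/E/I on L2; bus (none); mem=90
  op9 P1: load  L1 → I/S/S on L1; bus (none); mem=65
  op10 P1: load  L2 → I/E/I on L2; bus (none); mem=90
  op11 P1: load  L1 → I/S/S on L1; bus (none); mem=65
  op12 P2: load  L1 → I/S/S on L1; bus (none); mem=65
  op13 P0: store L2 := 30 → M/I/I on L2; bus BusRdX; mem=90
  op14 P2: store L1 := 11 → I/I/M on L1; bus BusUpgr; mem=65
  op15 P2: load  L1 → I/I/M on L1; bus (none); mem=65
  op16 P2: load  L2 → S/I/S on L2; bus BusRd Flush; mem=30
  op17 P0: store L1 := 99 → M/I/I on L1; bus BusRdX Flush; mem=11
  op18 P2: store L0 := 79 → I/I/M on L0; bus (none); mem=0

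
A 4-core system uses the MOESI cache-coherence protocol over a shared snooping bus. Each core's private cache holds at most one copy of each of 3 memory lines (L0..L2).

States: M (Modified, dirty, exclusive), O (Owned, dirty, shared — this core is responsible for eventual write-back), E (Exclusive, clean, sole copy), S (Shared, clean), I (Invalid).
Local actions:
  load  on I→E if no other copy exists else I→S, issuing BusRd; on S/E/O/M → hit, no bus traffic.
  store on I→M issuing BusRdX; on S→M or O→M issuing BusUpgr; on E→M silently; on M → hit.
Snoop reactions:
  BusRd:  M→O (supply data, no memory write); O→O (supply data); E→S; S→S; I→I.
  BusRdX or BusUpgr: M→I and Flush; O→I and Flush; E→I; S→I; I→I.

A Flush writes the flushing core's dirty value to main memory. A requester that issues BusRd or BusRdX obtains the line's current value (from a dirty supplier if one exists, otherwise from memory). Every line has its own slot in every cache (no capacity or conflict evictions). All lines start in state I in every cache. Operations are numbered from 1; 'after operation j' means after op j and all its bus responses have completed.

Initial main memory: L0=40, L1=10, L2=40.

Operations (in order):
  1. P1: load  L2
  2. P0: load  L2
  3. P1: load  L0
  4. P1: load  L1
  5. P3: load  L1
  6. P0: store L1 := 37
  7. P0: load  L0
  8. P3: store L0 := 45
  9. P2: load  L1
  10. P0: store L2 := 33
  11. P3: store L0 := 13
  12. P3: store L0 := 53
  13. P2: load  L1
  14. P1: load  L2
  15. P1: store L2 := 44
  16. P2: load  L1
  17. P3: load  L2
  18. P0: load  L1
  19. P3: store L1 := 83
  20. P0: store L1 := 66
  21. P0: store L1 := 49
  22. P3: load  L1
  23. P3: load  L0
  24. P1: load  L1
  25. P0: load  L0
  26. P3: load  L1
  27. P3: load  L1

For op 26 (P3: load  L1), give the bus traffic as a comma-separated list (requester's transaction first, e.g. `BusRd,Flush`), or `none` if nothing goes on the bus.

[1] P1: load  L2 | P0:I, P1:E(40), P2:I, P3:I | bus: BusRd
[2] P0: load  L2 | P0:S(40), P1:S(40), P2:I, P3:I | bus: BusRd
[3] P1: load  L0 | P0:I, P1:E(40), P2:I, P3:I | bus: BusRd
[4] P1: load  L1 | P0:I, P1:E(10), P2:I, P3:I | bus: BusRd
[5] P3: load  L1 | P0:I, P1:S(10), P2:I, P3:S(10) | bus: BusRd
[6] P0: store L1 := 37 | P0:M(37), P1:I, P2:I, P3:I | bus: BusRdX
[7] P0: load  L0 | P0:S(40), P1:S(40), P2:I, P3:I | bus: BusRd
[8] P3: store L0 := 45 | P0:I, P1:I, P2:I, P3:M(45) | bus: BusRdX
[9] P2: load  L1 | P0:O(37), P1:I, P2:S(37), P3:I | bus: BusRd
[10] P0: store L2 := 33 | P0:M(33), P1:I, P2:I, P3:I | bus: BusUpgr
[11] P3: store L0 := 13 | P0:I, P1:I, P2:I, P3:M(13) | bus: none
[12] P3: store L0 := 53 | P0:I, P1:I, P2:I, P3:M(53) | bus: none
[13] P2: load  L1 | P0:O(37), P1:I, P2:S(37), P3:I | bus: none
[14] P1: load  L2 | P0:O(33), P1:S(33), P2:I, P3:I | bus: BusRd
[15] P1: store L2 := 44 | P0:I, P1:M(44), P2:I, P3:I | bus: BusUpgr,Flush
[16] P2: load  L1 | P0:O(37), P1:I, P2:S(37), P3:I | bus: none
[17] P3: load  L2 | P0:I, P1:O(44), P2:I, P3:S(44) | bus: BusRd
[18] P0: load  L1 | P0:O(37), P1:I, P2:S(37), P3:I | bus: none
[19] P3: store L1 := 83 | P0:I, P1:I, P2:I, P3:M(83) | bus: BusRdX,Flush
[20] P0: store L1 := 66 | P0:M(66), P1:I, P2:I, P3:I | bus: BusRdX,Flush
[21] P0: store L1 := 49 | P0:M(49), P1:I, P2:I, P3:I | bus: none
[22] P3: load  L1 | P0:O(49), P1:I, P2:I, P3:S(49) | bus: BusRd
[23] P3: load  L0 | P0:I, P1:I, P2:I, P3:M(53) | bus: none
[24] P1: load  L1 | P0:O(49), P1:S(49), P2:I, P3:S(49) | bus: BusRd
[25] P0: load  L0 | P0:S(53), P1:I, P2:I, P3:O(53) | bus: BusRd
[26] P3: load  L1 | P0:O(49), P1:S(49), P2:I, P3:S(49) | bus: none
[27] P3: load  L1 | P0:O(49), P1:S(49), P2:I, P3:S(49) | bus: none

bus = none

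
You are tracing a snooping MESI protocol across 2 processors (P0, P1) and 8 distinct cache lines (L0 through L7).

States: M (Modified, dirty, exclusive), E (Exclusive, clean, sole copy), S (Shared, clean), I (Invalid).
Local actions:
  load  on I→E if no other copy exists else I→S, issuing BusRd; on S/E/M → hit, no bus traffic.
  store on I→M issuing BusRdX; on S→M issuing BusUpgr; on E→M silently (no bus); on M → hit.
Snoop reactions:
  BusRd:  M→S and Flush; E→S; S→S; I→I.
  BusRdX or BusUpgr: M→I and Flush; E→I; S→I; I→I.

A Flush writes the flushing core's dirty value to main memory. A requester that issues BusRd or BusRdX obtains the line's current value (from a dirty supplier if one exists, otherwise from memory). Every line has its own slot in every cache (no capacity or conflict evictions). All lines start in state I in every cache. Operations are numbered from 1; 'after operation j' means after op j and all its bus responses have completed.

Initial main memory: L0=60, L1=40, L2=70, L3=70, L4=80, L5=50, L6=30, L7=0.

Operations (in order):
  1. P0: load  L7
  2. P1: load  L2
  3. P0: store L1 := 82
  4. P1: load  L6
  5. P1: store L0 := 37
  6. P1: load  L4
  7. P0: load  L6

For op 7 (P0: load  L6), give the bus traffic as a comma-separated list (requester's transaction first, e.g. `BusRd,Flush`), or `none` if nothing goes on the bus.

bus = BusRd

1. P0: load  L7  bus=[BusRd]  L7: P0=E P1=I  mem[L7]=0
2. P1: load  L2  bus=[BusRd]  L2: P0=I P1=E  mem[L2]=70
3. P0: store L1 := 82  bus=[BusRdX]  L1: P0=M P1=I  mem[L1]=40
4. P1: load  L6  bus=[BusRd]  L6: P0=I P1=E  mem[L6]=30
5. P1: store L0 := 37  bus=[BusRdX]  L0: P0=I P1=M  mem[L0]=60
6. P1: load  L4  bus=[BusRd]  L4: P0=I P1=E  mem[L4]=80
7. P0: load  L6  bus=[BusRd]  L6: P0=S P1=S  mem[L6]=30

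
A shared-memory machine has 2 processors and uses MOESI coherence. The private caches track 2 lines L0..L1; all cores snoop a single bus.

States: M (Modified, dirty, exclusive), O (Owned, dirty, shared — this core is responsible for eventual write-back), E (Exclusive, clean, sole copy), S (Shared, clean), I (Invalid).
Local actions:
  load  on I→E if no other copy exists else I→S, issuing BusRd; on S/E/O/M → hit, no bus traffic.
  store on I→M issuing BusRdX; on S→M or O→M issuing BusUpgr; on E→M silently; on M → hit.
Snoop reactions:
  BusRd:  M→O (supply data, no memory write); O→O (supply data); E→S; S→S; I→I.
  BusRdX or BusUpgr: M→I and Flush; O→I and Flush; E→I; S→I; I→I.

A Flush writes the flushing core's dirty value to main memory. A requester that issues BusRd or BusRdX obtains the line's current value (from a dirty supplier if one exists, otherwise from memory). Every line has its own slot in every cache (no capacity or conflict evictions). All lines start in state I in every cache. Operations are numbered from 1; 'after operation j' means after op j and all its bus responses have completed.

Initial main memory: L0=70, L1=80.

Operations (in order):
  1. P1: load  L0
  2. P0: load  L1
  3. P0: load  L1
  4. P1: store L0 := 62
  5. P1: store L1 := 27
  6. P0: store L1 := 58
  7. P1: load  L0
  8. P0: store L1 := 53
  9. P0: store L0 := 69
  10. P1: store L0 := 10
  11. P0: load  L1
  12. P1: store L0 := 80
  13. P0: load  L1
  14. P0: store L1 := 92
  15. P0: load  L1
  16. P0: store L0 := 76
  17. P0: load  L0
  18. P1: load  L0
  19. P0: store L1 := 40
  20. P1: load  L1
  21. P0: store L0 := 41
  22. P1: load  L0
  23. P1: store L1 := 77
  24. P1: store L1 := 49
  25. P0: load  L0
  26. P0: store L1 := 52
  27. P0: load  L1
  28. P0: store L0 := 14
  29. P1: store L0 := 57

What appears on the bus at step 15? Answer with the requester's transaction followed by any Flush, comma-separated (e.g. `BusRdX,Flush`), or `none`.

[1] P1: load  L0 | P0:I, P1:E(70) | bus: BusRd
[2] P0: load  L1 | P0:E(80), P1:I | bus: BusRd
[3] P0: load  L1 | P0:E(80), P1:I | bus: none
[4] P1: store L0 := 62 | P0:I, P1:M(62) | bus: none
[5] P1: store L1 := 27 | P0:I, P1:M(27) | bus: BusRdX
[6] P0: store L1 := 58 | P0:M(58), P1:I | bus: BusRdX,Flush
[7] P1: load  L0 | P0:I, P1:M(62) | bus: none
[8] P0: store L1 := 53 | P0:M(53), P1:I | bus: none
[9] P0: store L0 := 69 | P0:M(69), P1:I | bus: BusRdX,Flush
[10] P1: store L0 := 10 | P0:I, P1:M(10) | bus: BusRdX,Flush
[11] P0: load  L1 | P0:M(53), P1:I | bus: none
[12] P1: store L0 := 80 | P0:I, P1:M(80) | bus: none
[13] P0: load  L1 | P0:M(53), P1:I | bus: none
[14] P0: store L1 := 92 | P0:M(92), P1:I | bus: none
[15] P0: load  L1 | P0:M(92), P1:I | bus: none
[16] P0: store L0 := 76 | P0:M(76), P1:I | bus: BusRdX,Flush
[17] P0: load  L0 | P0:M(76), P1:I | bus: none
[18] P1: load  L0 | P0:O(76), P1:S(76) | bus: BusRd
[19] P0: store L1 := 40 | P0:M(40), P1:I | bus: none
[20] P1: load  L1 | P0:O(40), P1:S(40) | bus: BusRd
[21] P0: store L0 := 41 | P0:M(41), P1:I | bus: BusUpgr
[22] P1: load  L0 | P0:O(41), P1:S(41) | bus: BusRd
[23] P1: store L1 := 77 | P0:I, P1:M(77) | bus: BusUpgr,Flush
[24] P1: store L1 := 49 | P0:I, P1:M(49) | bus: none
[25] P0: load  L0 | P0:O(41), P1:S(41) | bus: none
[26] P0: store L1 := 52 | P0:M(52), P1:I | bus: BusRdX,Flush
[27] P0: load  L1 | P0:M(52), P1:I | bus: none
[28] P0: store L0 := 14 | P0:M(14), P1:I | bus: BusUpgr
[29] P1: store L0 := 57 | P0:I, P1:M(57) | bus: BusRdX,Flush

bus = none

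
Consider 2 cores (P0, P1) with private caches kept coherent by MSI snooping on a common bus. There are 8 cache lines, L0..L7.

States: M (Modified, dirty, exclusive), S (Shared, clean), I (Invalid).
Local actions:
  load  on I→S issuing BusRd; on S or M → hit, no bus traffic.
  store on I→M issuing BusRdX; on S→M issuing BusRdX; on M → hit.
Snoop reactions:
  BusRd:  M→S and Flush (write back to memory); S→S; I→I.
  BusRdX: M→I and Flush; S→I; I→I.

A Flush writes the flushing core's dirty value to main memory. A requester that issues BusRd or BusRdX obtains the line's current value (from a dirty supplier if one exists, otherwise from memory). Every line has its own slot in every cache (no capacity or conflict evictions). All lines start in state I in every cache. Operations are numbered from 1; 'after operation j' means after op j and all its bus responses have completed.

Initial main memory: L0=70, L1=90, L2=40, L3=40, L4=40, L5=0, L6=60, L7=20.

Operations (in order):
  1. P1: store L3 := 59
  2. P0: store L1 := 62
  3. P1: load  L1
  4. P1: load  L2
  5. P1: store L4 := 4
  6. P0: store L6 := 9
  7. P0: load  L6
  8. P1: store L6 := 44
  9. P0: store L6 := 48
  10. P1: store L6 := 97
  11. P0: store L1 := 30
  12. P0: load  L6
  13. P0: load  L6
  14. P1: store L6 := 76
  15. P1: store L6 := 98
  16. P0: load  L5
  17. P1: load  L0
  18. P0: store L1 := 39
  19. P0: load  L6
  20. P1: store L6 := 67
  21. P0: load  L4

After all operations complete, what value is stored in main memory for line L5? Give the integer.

step 1: P1: store L3 := 59  ⟶  IM  (L3)  txn=BusRdX  M[L3]=40
step 2: P0: store L1 := 62  ⟶  MI  (L1)  txn=BusRdX  M[L1]=90
step 3: P1: load  L1  ⟶  SS  (L1)  txn=BusRd+Flush  M[L1]=62
step 4: P1: load  L2  ⟶  IS  (L2)  txn=BusRd  M[L2]=40
step 5: P1: store L4 := 4  ⟶  IM  (L4)  txn=BusRdX  M[L4]=40
step 6: P0: store L6 := 9  ⟶  MI  (L6)  txn=BusRdX  M[L6]=60
step 7: P0: load  L6  ⟶  MI  (L6)  txn=∅  M[L6]=60
step 8: P1: store L6 := 44  ⟶  IM  (L6)  txn=BusRdX+Flush  M[L6]=9
step 9: P0: store L6 := 48  ⟶  MI  (L6)  txn=BusRdX+Flush  M[L6]=44
step 10: P1: store L6 := 97  ⟶  IM  (L6)  txn=BusRdX+Flush  M[L6]=48
step 11: P0: store L1 := 30  ⟶  MI  (L1)  txn=BusRdX  M[L1]=62
step 12: P0: load  L6  ⟶  SS  (L6)  txn=BusRd+Flush  M[L6]=97
step 13: P0: load  L6  ⟶  SS  (L6)  txn=∅  M[L6]=97
step 14: P1: store L6 := 76  ⟶  IM  (L6)  txn=BusRdX  M[L6]=97
step 15: P1: store L6 := 98  ⟶  IM  (L6)  txn=∅  M[L6]=97
step 16: P0: load  L5  ⟶  SI  (L5)  txn=BusRd  M[L5]=0
step 17: P1: load  L0  ⟶  IS  (L0)  txn=BusRd  M[L0]=70
step 18: P0: store L1 := 39  ⟶  MI  (L1)  txn=∅  M[L1]=62
step 19: P0: load  L6  ⟶  SS  (L6)  txn=BusRd+Flush  M[L6]=98
step 20: P1: store L6 := 67  ⟶  IM  (L6)  txn=BusRdX  M[L6]=98
step 21: P0: load  L4  ⟶  SS  (L4)  txn=BusRd+Flush  M[L4]=4

memory[L5] = 0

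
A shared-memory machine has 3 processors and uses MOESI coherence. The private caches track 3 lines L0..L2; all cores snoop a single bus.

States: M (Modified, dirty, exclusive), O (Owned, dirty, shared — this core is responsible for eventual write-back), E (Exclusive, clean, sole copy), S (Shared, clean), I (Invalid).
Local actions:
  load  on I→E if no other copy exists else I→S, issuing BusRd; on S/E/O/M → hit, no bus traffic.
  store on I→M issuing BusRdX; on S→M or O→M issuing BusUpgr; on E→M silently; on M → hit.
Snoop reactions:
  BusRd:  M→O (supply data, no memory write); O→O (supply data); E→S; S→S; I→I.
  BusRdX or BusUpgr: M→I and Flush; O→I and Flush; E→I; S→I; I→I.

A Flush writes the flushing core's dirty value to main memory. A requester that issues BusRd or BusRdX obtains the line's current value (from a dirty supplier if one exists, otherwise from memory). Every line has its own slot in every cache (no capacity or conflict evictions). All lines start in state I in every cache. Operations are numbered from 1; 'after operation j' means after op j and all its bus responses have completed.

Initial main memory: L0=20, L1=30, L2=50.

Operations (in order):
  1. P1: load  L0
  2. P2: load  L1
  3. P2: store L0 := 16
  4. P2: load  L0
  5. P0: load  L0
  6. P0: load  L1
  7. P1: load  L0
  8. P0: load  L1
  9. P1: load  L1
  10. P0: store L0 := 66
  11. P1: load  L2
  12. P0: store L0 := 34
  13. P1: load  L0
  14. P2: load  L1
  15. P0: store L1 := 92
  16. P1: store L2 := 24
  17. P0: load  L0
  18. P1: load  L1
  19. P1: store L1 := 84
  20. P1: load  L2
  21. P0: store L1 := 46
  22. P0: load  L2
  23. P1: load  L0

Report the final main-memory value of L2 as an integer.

1. P1: load  L0  bus=[BusRd]  L0: P0=I P1=E P2=I  mem[L0]=20
2. P2: load  L1  bus=[BusRd]  L1: P0=I P1=I P2=E  mem[L1]=30
3. P2: store L0 := 16  bus=[BusRdX]  L0: P0=I P1=I P2=M  mem[L0]=20
4. P2: load  L0  bus=[-]  L0: P0=I P1=I P2=M  mem[L0]=20
5. P0: load  L0  bus=[BusRd]  L0: P0=S P1=I P2=O  mem[L0]=20
6. P0: load  L1  bus=[BusRd]  L1: P0=S P1=I P2=S  mem[L1]=30
7. P1: load  L0  bus=[BusRd]  L0: P0=S P1=S P2=O  mem[L0]=20
8. P0: load  L1  bus=[-]  L1: P0=S P1=I P2=S  mem[L1]=30
9. P1: load  L1  bus=[BusRd]  L1: P0=S P1=S P2=S  mem[L1]=30
10. P0: store L0 := 66  bus=[BusUpgr,Flush]  L0: P0=M P1=I P2=I  mem[L0]=16
11. P1: load  L2  bus=[BusRd]  L2: P0=I P1=E P2=I  mem[L2]=50
12. P0: store L0 := 34  bus=[-]  L0: P0=M P1=I P2=I  mem[L0]=16
13. P1: load  L0  bus=[BusRd]  L0: P0=O P1=S P2=I  mem[L0]=16
14. P2: load  L1  bus=[-]  L1: P0=S P1=S P2=S  mem[L1]=30
15. P0: store L1 := 92  bus=[BusUpgr]  L1: P0=M P1=I P2=I  mem[L1]=30
16. P1: store L2 := 24  bus=[-]  L2: P0=I P1=M P2=I  mem[L2]=50
17. P0: load  L0  bus=[-]  L0: P0=O P1=S P2=I  mem[L0]=16
18. P1: load  L1  bus=[BusRd]  L1: P0=O P1=S P2=I  mem[L1]=30
19. P1: store L1 := 84  bus=[BusUpgr,Flush]  L1: P0=I P1=M P2=I  mem[L1]=92
20. P1: load  L2  bus=[-]  L2: P0=I P1=M P2=I  mem[L2]=50
21. P0: store L1 := 46  bus=[BusRdX,Flush]  L1: P0=M P1=I P2=I  mem[L1]=84
22. P0: load  L2  bus=[BusRd]  L2: P0=S P1=O P2=I  mem[L2]=50
23. P1: load  L0  bus=[-]  L0: P0=O P1=S P2=I  mem[L0]=16

memory[L2] = 50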